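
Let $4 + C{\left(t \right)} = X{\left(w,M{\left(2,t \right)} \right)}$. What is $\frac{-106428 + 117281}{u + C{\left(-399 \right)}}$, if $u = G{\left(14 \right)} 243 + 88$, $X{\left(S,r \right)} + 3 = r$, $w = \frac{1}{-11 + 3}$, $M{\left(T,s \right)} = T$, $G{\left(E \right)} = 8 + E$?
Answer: $\frac{10853}{5429} \approx 1.9991$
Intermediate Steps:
$w = - \frac{1}{8}$ ($w = \frac{1}{-8} = - \frac{1}{8} \approx -0.125$)
$X{\left(S,r \right)} = -3 + r$
$C{\left(t \right)} = -5$ ($C{\left(t \right)} = -4 + \left(-3 + 2\right) = -4 - 1 = -5$)
$u = 5434$ ($u = \left(8 + 14\right) 243 + 88 = 22 \cdot 243 + 88 = 5346 + 88 = 5434$)
$\frac{-106428 + 117281}{u + C{\left(-399 \right)}} = \frac{-106428 + 117281}{5434 - 5} = \frac{10853}{5429}$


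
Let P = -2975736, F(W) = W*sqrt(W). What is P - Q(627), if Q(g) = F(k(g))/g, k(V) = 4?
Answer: -1865786480/627 ≈ -2.9757e+6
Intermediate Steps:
F(W) = W**(3/2)
Q(g) = 8/g (Q(g) = 4**(3/2)/g = 8/g)
P - Q(627) = -2975736 - 8/627 = -1865786480/627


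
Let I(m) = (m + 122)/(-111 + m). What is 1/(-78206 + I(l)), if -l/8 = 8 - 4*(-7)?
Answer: -399/31204028 ≈ -1.2787e-5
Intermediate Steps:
l = -288 (l = -8*(8 - 4*(-7)) = -8*(8 + 28) = -8*36 = -288)
I(m) = (122 + m)/(-111 + m)
1/(-78206 + I(l)) = 1/(-78206 + (122 - 288)/(-111 - 288)) = 1/(-78206 - 166/(-399)) = 1/(-78206 - 1/399*(-166)) = 1/(-78206 + 166/399) = 1/(-31204028/399) = -399/31204028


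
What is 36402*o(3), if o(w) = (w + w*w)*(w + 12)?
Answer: 6552360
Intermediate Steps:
o(w) = (12 + w)*(w + w²) (o(w) = (w + w²)*(12 + w) = (12 + w)*(w + w²))
36402*o(3) = 36402*(3*(12 + 3² + 13*3)) = 36402*(3*(12 + 9 + 39)) = 36402*(3*60) = 36402*180 = 6552360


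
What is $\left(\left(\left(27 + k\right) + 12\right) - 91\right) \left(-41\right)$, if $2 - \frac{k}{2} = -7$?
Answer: $1394$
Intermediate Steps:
$k = 18$ ($k = 4 - -14 = 4 + 14 = 18$)
$\left(\left(\left(27 + k\right) + 12\right) - 91\right) \left(-41\right) = \left(\left(\left(27 + 18\right) + 12\right) - 91\right) \left(-41\right) = \left(\left(45 + 12\right) - 91\right) \left(-41\right) = \left(57 - 91\right) \left(-41\right) = \left(-34\right) \left(-41\right) = 1394$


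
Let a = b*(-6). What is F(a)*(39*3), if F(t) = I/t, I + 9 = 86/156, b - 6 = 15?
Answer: 659/84 ≈ 7.8452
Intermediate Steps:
b = 21 (b = 6 + 15 = 21)
a = -126 (a = 21*(-6) = -126)
I = -659/78 (I = -9 + 86/156 = -9 + 86*(1/156) = -9 + 43/78 = -659/78 ≈ -8.4487)
F(t) = -659/(78*t)
F(a)*(39*3) = (-659/78/(-126))*(39*3) = -659/78*(-1/126)*117 = (659/9828)*117 = 659/84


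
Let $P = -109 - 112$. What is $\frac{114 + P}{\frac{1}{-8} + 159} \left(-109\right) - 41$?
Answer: $\frac{41193}{1271} \approx 32.41$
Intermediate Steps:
$P = -221$ ($P = -109 - 112 = -221$)
$\frac{114 + P}{\frac{1}{-8} + 159} \left(-109\right) - 41 = \frac{114 - 221}{\frac{1}{-8} + 159} \left(-109\right) - 41 = - \frac{107}{- \frac{1}{8} + 159} \left(-109\right) - 41 = - \frac{107}{\frac{1271}{8}} \left(-109\right) - 41 = \left(-107\right) \frac{8}{1271} \left(-109\right) - 41 = \left(- \frac{856}{1271}\right) \left(-109\right) - 41 = \frac{93304}{1271} - 41 = \frac{41193}{1271}$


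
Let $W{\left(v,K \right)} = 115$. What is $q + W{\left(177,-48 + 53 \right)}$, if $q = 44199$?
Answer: $44314$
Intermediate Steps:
$q + W{\left(177,-48 + 53 \right)} = 44199 + 115 = 44314$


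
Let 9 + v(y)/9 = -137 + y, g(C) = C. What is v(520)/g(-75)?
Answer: -1122/25 ≈ -44.880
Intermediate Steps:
v(y) = -1314 + 9*y (v(y) = -81 + 9*(-137 + y) = -81 + (-1233 + 9*y) = -1314 + 9*y)
v(520)/g(-75) = (-1314 + 9*520)/(-75) = (-1314 + 4680)*(-1/75) = 3366*(-1/75) = -1122/25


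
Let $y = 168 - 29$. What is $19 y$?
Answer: $2641$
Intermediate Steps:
$y = 139$ ($y = 168 - 29 = 139$)
$19 y = 19 \cdot 139 = 2641$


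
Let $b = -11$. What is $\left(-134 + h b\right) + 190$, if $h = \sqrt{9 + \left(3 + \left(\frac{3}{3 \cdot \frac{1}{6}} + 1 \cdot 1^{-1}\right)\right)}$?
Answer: $56 - 11 \sqrt{19} \approx 8.0521$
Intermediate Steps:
$h = \sqrt{19}$ ($h = \sqrt{9 + \left(3 + \left(\frac{3}{3 \cdot \frac{1}{6}} + 1 \cdot 1\right)\right)} = \sqrt{9 + \left(3 + \left(3 \frac{1}{\frac{1}{2}} + 1\right)\right)} = \sqrt{9 + \left(3 + \left(3 \cdot 2 + 1\right)\right)} = \sqrt{9 + \left(3 + \left(6 + 1\right)\right)} = \sqrt{9 + \left(3 + 7\right)} = \sqrt{9 + 10} = \sqrt{19} \approx 4.3589$)
$\left(-134 + h b\right) + 190 = \left(-134 + \sqrt{19} \left(-11\right)\right) + 190 = \left(-134 - 11 \sqrt{19}\right) + 190 = 56 - 11 \sqrt{19}$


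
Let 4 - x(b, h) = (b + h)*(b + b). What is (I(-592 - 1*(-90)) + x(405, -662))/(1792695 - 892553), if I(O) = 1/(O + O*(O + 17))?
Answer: 50579620433/218705701456 ≈ 0.23127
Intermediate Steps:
x(b, h) = 4 - 2*b*(b + h) (x(b, h) = 4 - (b + h)*(b + b) = 4 - (b + h)*2*b = 4 - 2*b*(b + h))
I(O) = 1/(O + O*(17 + O))
(I(-592 - 1*(-90)) + x(405, -662))/(1792695 - 892553) = (1/((-592 - 1*(-90))*(18 + (-592 - 1*(-90)))) + (4 - 2*405² - 2*405*(-662)))/(1792695 - 892553) = (1/((-592 + 90)*(18 + (-592 + 90))) + (4 - 2*164025 + 536220))/900142 = (1/((-502)*(18 - 502)) + (4 - 328050 + 536220))*(1/900142) = (-1/502/(-484) + 208174)*(1/900142) = (-1/502*(-1/484) + 208174)*(1/900142) = (1/242968 + 208174)*(1/900142) = (50579620433/242968)*(1/900142) = 50579620433/218705701456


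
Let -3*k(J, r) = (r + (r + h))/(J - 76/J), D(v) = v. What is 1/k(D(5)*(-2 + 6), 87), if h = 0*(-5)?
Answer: -81/290 ≈ -0.27931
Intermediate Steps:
h = 0
k(J, r) = -2*r/(3*(J - 76/J)) (k(J, r) = -(r + (r + 0))/(3*(J - 76/J)) = -(r + r)/(3*(J - 76/J)) = -2*r/(3*(J - 76/J)))
1/k(D(5)*(-2 + 6), 87) = 1/(-2*5*(-2 + 6)*87/(-228 + 3*(5*(-2 + 6))²)) = 1/(-2*5*4*87/(-228 + 3*(5*4)²)) = 1/(-2*20*87/(-228 + 3*20²)) = 1/(-2*20*87/(-228 + 3*400)) = 1/(-2*20*87/(-228 + 1200)) = 1/(-2*20*87/972) = 1/(-2*20*87*1/972) = 1/(-290/81) = -81/290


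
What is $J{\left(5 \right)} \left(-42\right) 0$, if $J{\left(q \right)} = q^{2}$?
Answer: $0$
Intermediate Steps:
$J{\left(5 \right)} \left(-42\right) 0 = 5^{2} \left(-42\right) 0 = 25 \left(-42\right) 0 = \left(-1050\right) 0 = 0$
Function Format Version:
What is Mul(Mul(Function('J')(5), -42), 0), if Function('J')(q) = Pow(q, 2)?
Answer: 0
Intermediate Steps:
Mul(Mul(Function('J')(5), -42), 0) = Mul(Mul(Pow(5, 2), -42), 0) = Mul(Mul(25, -42), 0) = Mul(-1050, 0) = 0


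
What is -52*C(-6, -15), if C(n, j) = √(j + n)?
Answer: -52*I*√21 ≈ -238.29*I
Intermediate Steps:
-52*C(-6, -15) = -52*√(-15 - 6) = -52*I*√21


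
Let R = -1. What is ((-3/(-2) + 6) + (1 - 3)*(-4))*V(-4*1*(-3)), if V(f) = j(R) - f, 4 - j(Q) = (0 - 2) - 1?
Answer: -155/2 ≈ -77.500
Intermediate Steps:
j(Q) = 7 (j(Q) = 4 - ((0 - 2) - 1) = 4 - (-2 - 1) = 4 - 1*(-3) = 4 + 3 = 7)
V(f) = 7 - f
((-3/(-2) + 6) + (1 - 3)*(-4))*V(-4*1*(-3)) = ((-3/(-2) + 6) + (1 - 3)*(-4))*(7 - (-4*1)*(-3)) = ((-3*(-½) + 6) - 2*(-4))*(7 - (-4)*(-3)) = ((3/2 + 6) + 8)*(7 - 1*12) = (15/2 + 8)*(7 - 12) = (31/2)*(-5) = -155/2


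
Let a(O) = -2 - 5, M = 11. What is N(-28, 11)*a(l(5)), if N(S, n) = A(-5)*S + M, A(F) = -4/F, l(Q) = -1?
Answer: 399/5 ≈ 79.800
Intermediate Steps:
N(S, n) = 11 + 4*S/5 (N(S, n) = (-4/(-5))*S + 11 = (-4*(-⅕))*S + 11 = 4*S/5 + 11 = 11 + 4*S/5)
a(O) = -7
N(-28, 11)*a(l(5)) = (11 + (⅘)*(-28))*(-7) = (11 - 112/5)*(-7) = -57/5*(-7) = 399/5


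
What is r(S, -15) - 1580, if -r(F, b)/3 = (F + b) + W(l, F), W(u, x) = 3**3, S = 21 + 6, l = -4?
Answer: -1697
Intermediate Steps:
S = 27
W(u, x) = 27
r(F, b) = -81 - 3*F - 3*b (r(F, b) = -3*((F + b) + 27) = -3*(27 + F + b) = -81 - 3*F - 3*b)
r(S, -15) - 1580 = (-81 - 3*27 - 3*(-15)) - 1580 = (-81 - 81 + 45) - 1580 = -117 - 1580 = -1697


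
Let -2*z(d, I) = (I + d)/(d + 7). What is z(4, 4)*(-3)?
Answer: 12/11 ≈ 1.0909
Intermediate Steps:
z(d, I) = -(I + d)/(2*(7 + d)) (z(d, I) = -(I + d)/(2*(d + 7)) = -(I + d)/(2*(7 + d)))
z(4, 4)*(-3) = ((-1*4 - 1*4)/(2*(7 + 4)))*(-3) = ((1/2)*(-4 - 4)/11)*(-3) = ((1/2)*(1/11)*(-8))*(-3) = -4/11*(-3) = 12/11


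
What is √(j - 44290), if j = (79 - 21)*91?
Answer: 2*I*√9753 ≈ 197.51*I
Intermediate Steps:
j = 5278 (j = 58*91 = 5278)
√(j - 44290) = √(5278 - 44290) = √(-39012) = 2*I*√9753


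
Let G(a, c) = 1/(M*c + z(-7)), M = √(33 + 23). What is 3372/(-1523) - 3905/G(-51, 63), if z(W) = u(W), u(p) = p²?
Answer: -291421807/1523 - 492030*√14 ≈ -2.0324e+6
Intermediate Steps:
M = 2*√14 (M = √56 = 2*√14 ≈ 7.4833)
z(W) = W²
G(a, c) = 1/(49 + 2*c*√14) (G(a, c) = 1/((2*√14)*c + (-7)²) = 1/(2*c*√14 + 49) = 1/(49 + 2*c*√14))
3372/(-1523) - 3905/G(-51, 63) = 3372/(-1523) - (191345 + 492030*√14) = 3372*(-1/1523) - (191345 + 492030*√14) = -3372/1523 - 3905*(49 + 126*√14) = -3372/1523 + (-191345 - 492030*√14) = -291421807/1523 - 492030*√14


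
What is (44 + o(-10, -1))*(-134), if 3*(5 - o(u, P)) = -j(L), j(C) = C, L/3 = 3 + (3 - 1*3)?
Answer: -6968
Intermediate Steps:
L = 9 (L = 3*(3 + (3 - 1*3)) = 3*(3 + (3 - 3)) = 3*(3 + 0) = 3*3 = 9)
o(u, P) = 8 (o(u, P) = 5 - (-1)*9/3 = 5 - 1/3*(-9) = 5 + 3 = 8)
(44 + o(-10, -1))*(-134) = (44 + 8)*(-134) = 52*(-134) = -6968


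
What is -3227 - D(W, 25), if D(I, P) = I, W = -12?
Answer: -3215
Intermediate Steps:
-3227 - D(W, 25) = -3227 - 1*(-12) = -3227 + 12 = -3215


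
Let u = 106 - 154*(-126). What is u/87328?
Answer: 9755/43664 ≈ 0.22341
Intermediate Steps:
u = 19510 (u = 106 + 19404 = 19510)
u/87328 = 19510/87328 = 19510*(1/87328) = 9755/43664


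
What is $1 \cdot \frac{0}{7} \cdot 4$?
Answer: $0$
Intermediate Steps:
$1 \cdot \frac{0}{7} \cdot 4 = 1 \cdot 0 \cdot \frac{1}{7} \cdot 4 = 1 \cdot 0 \cdot 4 = 0 \cdot 4 = 0$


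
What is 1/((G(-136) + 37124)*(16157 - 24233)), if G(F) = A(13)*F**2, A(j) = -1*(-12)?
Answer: -1/2092297776 ≈ -4.7794e-10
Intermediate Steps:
A(j) = 12
G(F) = 12*F**2
1/((G(-136) + 37124)*(16157 - 24233)) = 1/((12*(-136)**2 + 37124)*(16157 - 24233)) = 1/((12*18496 + 37124)*(-8076)) = 1/((221952 + 37124)*(-8076)) = 1/(259076*(-8076)) = 1/(-2092297776) = -1/2092297776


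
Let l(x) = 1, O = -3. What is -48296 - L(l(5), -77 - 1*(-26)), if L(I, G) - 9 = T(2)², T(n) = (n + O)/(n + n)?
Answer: -772881/16 ≈ -48305.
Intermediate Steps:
T(n) = (-3 + n)/(2*n) (T(n) = (n - 3)/(n + n) = (-3 + n)/((2*n)) = (-3 + n)*(1/(2*n)) = (-3 + n)/(2*n))
L(I, G) = 145/16 (L(I, G) = 9 + ((½)*(-3 + 2)/2)² = 9 + ((½)*(½)*(-1))² = 9 + (-¼)² = 9 + 1/16 = 145/16)
-48296 - L(l(5), -77 - 1*(-26)) = -48296 - 1*145/16 = -48296 - 145/16 = -772881/16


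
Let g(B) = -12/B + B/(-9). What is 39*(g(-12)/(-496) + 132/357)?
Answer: 840307/59024 ≈ 14.237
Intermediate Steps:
g(B) = -12/B - B/9 (g(B) = -12/B + B*(-⅑) = -12/B - B/9)
39*(g(-12)/(-496) + 132/357) = 39*((-12/(-12) - ⅑*(-12))/(-496) + 132/357) = 39*((-12*(-1/12) + 4/3)*(-1/496) + 132*(1/357)) = 39*((1 + 4/3)*(-1/496) + 44/119) = 39*((7/3)*(-1/496) + 44/119) = 39*(-7/1488 + 44/119) = 39*(64639/177072) = 840307/59024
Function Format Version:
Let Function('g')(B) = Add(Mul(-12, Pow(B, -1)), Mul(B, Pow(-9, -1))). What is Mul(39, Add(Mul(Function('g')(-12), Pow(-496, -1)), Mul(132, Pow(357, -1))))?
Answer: Rational(840307, 59024) ≈ 14.237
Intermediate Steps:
Function('g')(B) = Add(Mul(-12, Pow(B, -1)), Mul(Rational(-1, 9), B)) (Function('g')(B) = Add(Mul(-12, Pow(B, -1)), Mul(B, Rational(-1, 9))) = Add(Mul(-12, Pow(B, -1)), Mul(Rational(-1, 9), B)))
Mul(39, Add(Mul(Function('g')(-12), Pow(-496, -1)), Mul(132, Pow(357, -1)))) = Mul(39, Add(Mul(Add(Mul(-12, Pow(-12, -1)), Mul(Rational(-1, 9), -12)), Pow(-496, -1)), Mul(132, Pow(357, -1)))) = Mul(39, Add(Mul(Add(Mul(-12, Rational(-1, 12)), Rational(4, 3)), Rational(-1, 496)), Mul(132, Rational(1, 357)))) = Mul(39, Add(Mul(Add(1, Rational(4, 3)), Rational(-1, 496)), Rational(44, 119))) = Mul(39, Add(Mul(Rational(7, 3), Rational(-1, 496)), Rational(44, 119))) = Mul(39, Add(Rational(-7, 1488), Rational(44, 119))) = Mul(39, Rational(64639, 177072)) = Rational(840307, 59024)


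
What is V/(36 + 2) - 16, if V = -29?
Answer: -637/38 ≈ -16.763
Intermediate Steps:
V/(36 + 2) - 16 = -29/(36 + 2) - 16 = -29/38 - 16 = -637/38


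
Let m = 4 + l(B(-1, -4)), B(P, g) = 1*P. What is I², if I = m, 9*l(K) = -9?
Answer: 9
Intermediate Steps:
B(P, g) = P
l(K) = -1 (l(K) = (⅑)*(-9) = -1)
m = 3 (m = 4 - 1 = 3)
I = 3
I² = 3² = 9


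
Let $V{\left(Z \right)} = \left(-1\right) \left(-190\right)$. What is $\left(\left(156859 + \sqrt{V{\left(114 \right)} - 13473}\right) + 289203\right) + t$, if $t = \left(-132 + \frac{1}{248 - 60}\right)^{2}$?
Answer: $\frac{16381399553}{35344} + i \sqrt{13283} \approx 4.6348 \cdot 10^{5} + 115.25 i$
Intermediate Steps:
$V{\left(Z \right)} = 190$
$t = \frac{615784225}{35344}$ ($t = \left(-132 + \frac{1}{188}\right)^{2} = \left(- \frac{24815}{188}\right)^{2} = \frac{615784225}{35344} \approx 17423.0$)
$\left(\left(156859 + \sqrt{V{\left(114 \right)} - 13473}\right) + 289203\right) + t = \left(\left(156859 + \sqrt{190 - 13473}\right) + 289203\right) + \frac{615784225}{35344} = \left(\left(156859 + \sqrt{-13283}\right) + 289203\right) + \frac{615784225}{35344} = \left(\left(156859 + i \sqrt{13283}\right) + 289203\right) + \frac{615784225}{35344} = \left(446062 + i \sqrt{13283}\right) + \frac{615784225}{35344} = \frac{16381399553}{35344} + i \sqrt{13283}$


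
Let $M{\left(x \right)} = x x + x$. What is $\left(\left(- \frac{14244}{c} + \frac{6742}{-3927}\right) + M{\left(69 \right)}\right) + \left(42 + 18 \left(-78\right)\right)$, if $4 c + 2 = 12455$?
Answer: $\frac{8061317230}{2328711} \approx 3461.7$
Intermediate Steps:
$c = \frac{12453}{4}$ ($c = - \frac{1}{2} + \frac{1}{4} \cdot 12455 = - \frac{1}{2} + \frac{12455}{4} = \frac{12453}{4} \approx 3113.3$)
$M{\left(x \right)} = x + x^{2}$ ($M{\left(x \right)} = x^{2} + x = x + x^{2}$)
$\left(\left(- \frac{14244}{c} + \frac{6742}{-3927}\right) + M{\left(69 \right)}\right) + \left(42 + 18 \left(-78\right)\right) = \left(\left(- \frac{14244}{\frac{12453}{4}} + \frac{6742}{-3927}\right) + 69 \left(1 + 69\right)\right) + \left(42 + 18 \left(-78\right)\right) = \left(\left(\left(-14244\right) \frac{4}{12453} + 6742 \left(- \frac{1}{3927}\right)\right) + 69 \cdot 70\right) + \left(42 - 1404\right) = \left(\left(- \frac{18992}{4151} - \frac{6742}{3927}\right) + 4830\right) - 1362 = \left(- \frac{14652518}{2328711} + 4830\right) - 1362 = \frac{11233021612}{2328711} - 1362 = \frac{8061317230}{2328711}$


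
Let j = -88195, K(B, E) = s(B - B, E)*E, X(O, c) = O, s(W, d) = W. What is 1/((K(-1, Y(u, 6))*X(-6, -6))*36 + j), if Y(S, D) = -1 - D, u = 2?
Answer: -1/88195 ≈ -1.1339e-5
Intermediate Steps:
K(B, E) = 0 (K(B, E) = (B - B)*E = 0*E = 0)
1/((K(-1, Y(u, 6))*X(-6, -6))*36 + j) = 1/((0*(-6))*36 - 88195) = 1/(0*36 - 88195) = 1/(0 - 88195) = 1/(-88195) = -1/88195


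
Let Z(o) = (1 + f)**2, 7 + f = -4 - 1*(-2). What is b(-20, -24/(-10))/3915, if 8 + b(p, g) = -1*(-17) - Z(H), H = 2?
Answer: -11/783 ≈ -0.014049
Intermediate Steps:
f = -9 (f = -7 + (-4 - 1*(-2)) = -7 + (-4 + 2) = -7 - 2 = -9)
Z(o) = 64 (Z(o) = (1 - 9)**2 = (-8)**2 = 64)
b(p, g) = -55 (b(p, g) = -8 + (-1*(-17) - 1*64) = -8 + (17 - 64) = -8 - 47 = -55)
b(-20, -24/(-10))/3915 = -55/3915 = -55*1/3915 = -11/783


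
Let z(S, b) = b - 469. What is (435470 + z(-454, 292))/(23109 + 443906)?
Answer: 435293/467015 ≈ 0.93207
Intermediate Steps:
z(S, b) = -469 + b
(435470 + z(-454, 292))/(23109 + 443906) = (435470 + (-469 + 292))/(23109 + 443906) = (435470 - 177)/467015 = 435293*(1/467015) = 435293/467015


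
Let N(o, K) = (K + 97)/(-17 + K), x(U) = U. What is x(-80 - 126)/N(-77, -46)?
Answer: 4326/17 ≈ 254.47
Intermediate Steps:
N(o, K) = (97 + K)/(-17 + K)
x(-80 - 126)/N(-77, -46) = (-80 - 126)/(((97 - 46)/(-17 - 46))) = -206/(51/(-63)) = -206/((-1/63*51)) = -206/(-17/21) = -206*(-21/17) = 4326/17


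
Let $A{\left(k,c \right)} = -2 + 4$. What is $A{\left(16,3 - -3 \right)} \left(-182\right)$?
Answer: $-364$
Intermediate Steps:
$A{\left(k,c \right)} = 2$
$A{\left(16,3 - -3 \right)} \left(-182\right) = 2 \left(-182\right) = -364$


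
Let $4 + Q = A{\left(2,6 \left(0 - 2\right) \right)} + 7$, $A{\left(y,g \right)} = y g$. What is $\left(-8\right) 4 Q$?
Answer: $672$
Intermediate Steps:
$A{\left(y,g \right)} = g y$
$Q = -21$ ($Q = -4 + \left(6 \left(0 - 2\right) 2 + 7\right) = -4 + \left(6 \left(-2\right) 2 + 7\right) = -4 + \left(\left(-12\right) 2 + 7\right) = -4 + \left(-24 + 7\right) = -4 - 17 = -21$)
$\left(-8\right) 4 Q = \left(-8\right) 4 \left(-21\right) = \left(-32\right) \left(-21\right) = 672$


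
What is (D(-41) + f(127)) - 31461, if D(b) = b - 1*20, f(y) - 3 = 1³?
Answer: -31518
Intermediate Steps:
f(y) = 4 (f(y) = 3 + 1³ = 3 + 1 = 4)
D(b) = -20 + b (D(b) = b - 20 = -20 + b)
(D(-41) + f(127)) - 31461 = ((-20 - 41) + 4) - 31461 = (-61 + 4) - 31461 = -57 - 31461 = -31518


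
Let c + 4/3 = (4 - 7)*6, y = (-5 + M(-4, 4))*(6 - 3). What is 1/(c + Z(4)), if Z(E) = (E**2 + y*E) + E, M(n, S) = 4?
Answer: -3/34 ≈ -0.088235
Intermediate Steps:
y = -3 (y = (-5 + 4)*(6 - 3) = -1*3 = -3)
Z(E) = E**2 - 2*E (Z(E) = (E**2 - 3*E) + E = E**2 - 2*E)
c = -58/3 (c = -4/3 + (4 - 7)*6 = -4/3 - 3*6 = -4/3 - 18 = -58/3 ≈ -19.333)
1/(c + Z(4)) = 1/(-58/3 + 4*(-2 + 4)) = 1/(-58/3 + 4*2) = 1/(-58/3 + 8) = 1/(-34/3) = -3/34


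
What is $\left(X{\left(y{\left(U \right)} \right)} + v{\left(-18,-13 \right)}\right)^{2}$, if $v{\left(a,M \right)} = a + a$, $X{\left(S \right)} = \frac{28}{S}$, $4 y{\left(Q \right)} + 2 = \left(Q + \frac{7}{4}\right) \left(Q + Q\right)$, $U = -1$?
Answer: $4624$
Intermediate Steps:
$y{\left(Q \right)} = - \frac{1}{2} + \frac{Q \left(\frac{7}{4} + Q\right)}{2}$ ($y{\left(Q \right)} = - \frac{1}{2} + \frac{\left(Q + \frac{7}{4}\right) \left(Q + Q\right)}{4} = - \frac{1}{2} + \frac{\left(Q + 7 \cdot \frac{1}{4}\right) 2 Q}{4} = - \frac{1}{2} + \frac{\left(Q + \frac{7}{4}\right) 2 Q}{4} = - \frac{1}{2} + \frac{\left(\frac{7}{4} + Q\right) 2 Q}{4} = - \frac{1}{2} + \frac{2 Q \left(\frac{7}{4} + Q\right)}{4} = - \frac{1}{2} + \frac{Q \left(\frac{7}{4} + Q\right)}{2}$)
$v{\left(a,M \right)} = 2 a$
$\left(X{\left(y{\left(U \right)} \right)} + v{\left(-18,-13 \right)}\right)^{2} = \left(\frac{28}{- \frac{1}{2} + \frac{\left(-1\right)^{2}}{2} + \frac{7}{8} \left(-1\right)} + 2 \left(-18\right)\right)^{2} = \left(\frac{28}{- \frac{1}{2} + \frac{1}{2} \cdot 1 - \frac{7}{8}} - 36\right)^{2} = \left(\frac{28}{- \frac{1}{2} + \frac{1}{2} - \frac{7}{8}} - 36\right)^{2} = \left(\frac{28}{- \frac{7}{8}} - 36\right)^{2} = \left(28 \left(- \frac{8}{7}\right) - 36\right)^{2} = \left(-32 - 36\right)^{2} = \left(-68\right)^{2} = 4624$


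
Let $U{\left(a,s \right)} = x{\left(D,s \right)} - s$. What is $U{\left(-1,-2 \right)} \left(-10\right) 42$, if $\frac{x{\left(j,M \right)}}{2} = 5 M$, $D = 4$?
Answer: $7560$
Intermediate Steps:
$x{\left(j,M \right)} = 10 M$ ($x{\left(j,M \right)} = 2 \cdot 5 M = 10 M$)
$U{\left(a,s \right)} = 9 s$ ($U{\left(a,s \right)} = 10 s - s = 9 s$)
$U{\left(-1,-2 \right)} \left(-10\right) 42 = 9 \left(-2\right) \left(-10\right) 42 = \left(-18\right) \left(-10\right) 42 = 180 \cdot 42 = 7560$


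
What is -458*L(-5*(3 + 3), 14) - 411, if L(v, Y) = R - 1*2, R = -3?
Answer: 1879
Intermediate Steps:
L(v, Y) = -5 (L(v, Y) = -3 - 1*2 = -3 - 2 = -5)
-458*L(-5*(3 + 3), 14) - 411 = -458*(-5) - 411 = 2290 - 411 = 1879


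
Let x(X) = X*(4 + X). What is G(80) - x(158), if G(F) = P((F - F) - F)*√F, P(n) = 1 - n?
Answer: -25596 + 324*√5 ≈ -24872.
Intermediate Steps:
G(F) = √F*(1 + F) (G(F) = (1 - ((F - F) - F))*√F = (1 - (0 - F))*√F = (1 - (-1)*F)*√F = (1 + F)*√F = √F*(1 + F))
G(80) - x(158) = √80*(1 + 80) - 158*(4 + 158) = (4*√5)*81 - 158*162 = 324*√5 - 1*25596 = 324*√5 - 25596 = -25596 + 324*√5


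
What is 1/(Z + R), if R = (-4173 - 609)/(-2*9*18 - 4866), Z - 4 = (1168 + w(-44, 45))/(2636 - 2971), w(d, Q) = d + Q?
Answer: 57955/82982 ≈ 0.69840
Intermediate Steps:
w(d, Q) = Q + d
Z = 171/335 (Z = 4 + (1168 + (45 - 44))/(2636 - 2971) = 4 + (1168 + 1)/(-335) = 4 + 1169*(-1/335) = 4 - 1169/335 = 171/335 ≈ 0.51045)
R = 797/865 (R = -4782/(-18*18 - 4866) = -4782/(-324 - 4866) = -4782/(-5190) = -4782*(-1/5190) = 797/865 ≈ 0.92139)
1/(Z + R) = 1/(171/335 + 797/865) = 1/(82982/57955) = 57955/82982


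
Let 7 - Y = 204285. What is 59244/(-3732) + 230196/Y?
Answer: -540055721/31765229 ≈ -17.001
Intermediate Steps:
Y = -204278 (Y = 7 - 1*204285 = 7 - 204285 = -204278)
59244/(-3732) + 230196/Y = 59244/(-3732) + 230196/(-204278) = 59244*(-1/3732) + 230196*(-1/204278) = -4937/311 - 115098/102139 = -540055721/31765229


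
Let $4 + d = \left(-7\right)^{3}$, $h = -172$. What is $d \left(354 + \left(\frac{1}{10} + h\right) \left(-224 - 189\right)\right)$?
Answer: $- \frac{247579989}{10} \approx -2.4758 \cdot 10^{7}$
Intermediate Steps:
$d = -347$ ($d = -4 + \left(-7\right)^{3} = -4 - 343 = -347$)
$d \left(354 + \left(\frac{1}{10} + h\right) \left(-224 - 189\right)\right) = - 347 \left(354 + \left(\frac{1}{10} - 172\right) \left(-224 - 189\right)\right) = - 347 \left(354 + \left(\frac{1}{10} - 172\right) \left(-413\right)\right) = - 347 \left(354 - - \frac{709947}{10}\right) = - 347 \left(354 + \frac{709947}{10}\right) = \left(-347\right) \frac{713487}{10} = - \frac{247579989}{10}$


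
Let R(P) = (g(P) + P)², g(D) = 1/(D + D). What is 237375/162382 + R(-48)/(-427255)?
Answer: 465617042368729/319696226657280 ≈ 1.4564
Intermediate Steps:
g(D) = 1/(2*D)
R(P) = (P + 1/(2*P))² (R(P) = (1/(2*P) + P)² = (P + 1/(2*P))²)
237375/162382 + R(-48)/(-427255) = 237375/162382 + (-48 + (½)/(-48))²/(-427255) = 237375*(1/162382) + (-48 + (½)*(-1/48))²*(-1/427255) = 237375/162382 + (-48 - 1/96)²*(-1/427255) = 237375/162382 + (-4609/96)²*(-1/427255) = 237375/162382 + (21242881/9216)*(-1/427255) = 237375/162382 - 21242881/3937582080 = 465617042368729/319696226657280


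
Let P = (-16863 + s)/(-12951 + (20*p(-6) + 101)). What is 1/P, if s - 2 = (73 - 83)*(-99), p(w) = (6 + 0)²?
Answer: 12130/15871 ≈ 0.76429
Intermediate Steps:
p(w) = 36 (p(w) = 6² = 36)
s = 992 (s = 2 + (73 - 83)*(-99) = 2 - 10*(-99) = 2 + 990 = 992)
P = 15871/12130 (P = (-16863 + 992)/(-12951 + (20*36 + 101)) = -15871/(-12951 + (720 + 101)) = -15871/(-12951 + 821) = -15871/(-12130) = -15871*(-1/12130) = 15871/12130 ≈ 1.3084)
1/P = 1/(15871/12130) = 12130/15871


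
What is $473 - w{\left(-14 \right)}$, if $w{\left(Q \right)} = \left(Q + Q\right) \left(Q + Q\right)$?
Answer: $-311$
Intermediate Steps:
$w{\left(Q \right)} = 4 Q^{2}$ ($w{\left(Q \right)} = 2 Q 2 Q = 4 Q^{2}$)
$473 - w{\left(-14 \right)} = 473 - 4 \left(-14\right)^{2} = 473 - 4 \cdot 196 = 473 - 784 = -311$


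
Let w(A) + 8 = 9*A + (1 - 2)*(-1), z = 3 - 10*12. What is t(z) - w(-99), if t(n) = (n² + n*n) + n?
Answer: 28159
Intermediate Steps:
z = -117 (z = 3 - 120 = -117)
w(A) = -7 + 9*A (w(A) = -8 + (9*A + (1 - 2)*(-1)) = -8 + (9*A - 1*(-1)) = -8 + (9*A + 1) = -8 + (1 + 9*A) = -7 + 9*A)
t(n) = n + 2*n² (t(n) = (n² + n²) + n = 2*n² + n = n + 2*n²)
t(z) - w(-99) = -117*(1 + 2*(-117)) - (-7 + 9*(-99)) = -117*(1 - 234) - (-7 - 891) = -117*(-233) - 1*(-898) = 27261 + 898 = 28159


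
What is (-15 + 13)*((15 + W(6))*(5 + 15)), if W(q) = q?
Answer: -840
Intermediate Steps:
(-15 + 13)*((15 + W(6))*(5 + 15)) = (-15 + 13)*((15 + 6)*(5 + 15)) = -42*20 = -2*420 = -840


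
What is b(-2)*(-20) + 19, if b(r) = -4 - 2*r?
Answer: 19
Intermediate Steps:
b(-2)*(-20) + 19 = (-4 - 2*(-2))*(-20) + 19 = (-4 + 4)*(-20) + 19 = 0*(-20) + 19 = 0 + 19 = 19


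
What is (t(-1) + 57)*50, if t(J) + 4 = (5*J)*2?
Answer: 2150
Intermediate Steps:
t(J) = -4 + 10*J (t(J) = -4 + (5*J)*2 = -4 + 10*J)
(t(-1) + 57)*50 = ((-4 + 10*(-1)) + 57)*50 = ((-4 - 10) + 57)*50 = (-14 + 57)*50 = 43*50 = 2150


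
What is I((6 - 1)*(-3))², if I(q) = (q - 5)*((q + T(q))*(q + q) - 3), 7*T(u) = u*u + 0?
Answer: 5244656400/49 ≈ 1.0703e+8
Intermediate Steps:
T(u) = u²/7 (T(u) = (u*u + 0)/7 = (u² + 0)/7 = u²/7)
I(q) = (-5 + q)*(-3 + 2*q*(q + q²/7)) (I(q) = (q - 5)*((q + q²/7)*(q + q) - 3) = (-5 + q)*((q + q²/7)*(2*q) - 3) = (-5 + q)*(2*q*(q + q²/7) - 3) = (-5 + q)*(-3 + 2*q*(q + q²/7)))
I((6 - 1)*(-3))² = (15 - 10*9*(6 - 1)² - 3*(6 - 1)*(-3) + 2*((6 - 1)*(-3))⁴/7 + 4*((6 - 1)*(-3))³/7)² = (15 - 10*(5*(-3))² - 15*(-3) + 2*(5*(-3))⁴/7 + 4*(5*(-3))³/7)² = (15 - 10*(-15)² - 3*(-15) + (2/7)*(-15)⁴ + (4/7)*(-15)³)² = (15 - 10*225 + 45 + (2/7)*50625 + (4/7)*(-3375))² = (15 - 2250 + 45 + 101250/7 - 13500/7)² = (72420/7)² = 5244656400/49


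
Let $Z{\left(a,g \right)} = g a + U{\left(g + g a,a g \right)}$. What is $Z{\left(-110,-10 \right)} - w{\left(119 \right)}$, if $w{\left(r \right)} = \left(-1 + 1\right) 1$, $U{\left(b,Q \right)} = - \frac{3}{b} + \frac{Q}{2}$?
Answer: $\frac{1798497}{1090} \approx 1650.0$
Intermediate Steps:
$U{\left(b,Q \right)} = \frac{Q}{2} - \frac{3}{b}$ ($U{\left(b,Q \right)} = - \frac{3}{b} + Q \frac{1}{2} = - \frac{3}{b} + \frac{Q}{2} = \frac{Q}{2} - \frac{3}{b}$)
$w{\left(r \right)} = 0$ ($w{\left(r \right)} = 0 \cdot 1 = 0$)
$Z{\left(a,g \right)} = - \frac{3}{g + a g} + \frac{3 a g}{2}$ ($Z{\left(a,g \right)} = g a + \left(\frac{a g}{2} - \frac{3}{g + g a}\right) = a g + \left(\frac{a g}{2} - \frac{3}{g + a g}\right) = a g + \left(- \frac{3}{g + a g} + \frac{a g}{2}\right) = - \frac{3}{g + a g} + \frac{3 a g}{2}$)
$Z{\left(-110,-10 \right)} - w{\left(119 \right)} = \frac{3 \left(-2 - 110 \left(-10\right)^{2} \left(1 - 110\right)\right)}{2 \left(-10\right) \left(1 - 110\right)} - 0 = \frac{3}{2} \left(- \frac{1}{10}\right) \frac{1}{-109} \left(-2 - 11000 \left(-109\right)\right) + 0 = \frac{3}{2} \left(- \frac{1}{10}\right) \left(- \frac{1}{109}\right) \left(-2 + 1199000\right) + 0 = \frac{3}{2} \left(- \frac{1}{10}\right) \left(- \frac{1}{109}\right) 1198998 + 0 = \frac{1798497}{1090} + 0 = \frac{1798497}{1090}$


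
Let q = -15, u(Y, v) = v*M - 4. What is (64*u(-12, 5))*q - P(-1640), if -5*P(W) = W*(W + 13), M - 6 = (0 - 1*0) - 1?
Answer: 513496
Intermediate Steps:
M = 5 (M = 6 + ((0 - 1*0) - 1) = 6 + ((0 + 0) - 1) = 6 + (0 - 1) = 6 - 1 = 5)
u(Y, v) = -4 + 5*v (u(Y, v) = v*5 - 4 = 5*v - 4 = -4 + 5*v)
P(W) = -W*(13 + W)/5 (P(W) = -W*(W + 13)/5 = -W*(13 + W)/5)
(64*u(-12, 5))*q - P(-1640) = (64*(-4 + 5*5))*(-15) - (-1)*(-1640)*(13 - 1640)/5 = (64*(-4 + 25))*(-15) - (-1)*(-1640)*(-1627)/5 = (64*21)*(-15) - 1*(-533656) = 1344*(-15) + 533656 = -20160 + 533656 = 513496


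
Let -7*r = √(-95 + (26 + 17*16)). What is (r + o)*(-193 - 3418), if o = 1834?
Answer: -6622574 + 3611*√203/7 ≈ -6.6152e+6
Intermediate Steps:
r = -√203/7 (r = -√(-95 + (26 + 17*16))/7 = -√(-95 + (26 + 272))/7 = -√(-95 + 298)/7 = -√203/7 ≈ -2.0354)
(r + o)*(-193 - 3418) = (-√203/7 + 1834)*(-193 - 3418) = (1834 - √203/7)*(-3611) = -6622574 + 3611*√203/7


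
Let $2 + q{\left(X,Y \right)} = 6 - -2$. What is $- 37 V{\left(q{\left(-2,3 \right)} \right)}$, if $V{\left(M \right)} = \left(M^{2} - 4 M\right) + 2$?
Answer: $-518$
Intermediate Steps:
$q{\left(X,Y \right)} = 6$ ($q{\left(X,Y \right)} = -2 + \left(6 - -2\right) = -2 + \left(6 + 2\right) = -2 + 8 = 6$)
$V{\left(M \right)} = 2 + M^{2} - 4 M$
$- 37 V{\left(q{\left(-2,3 \right)} \right)} = - 37 \left(2 + 6^{2} - 24\right) = - 37 \left(2 + 36 - 24\right) = \left(-37\right) 14 = -518$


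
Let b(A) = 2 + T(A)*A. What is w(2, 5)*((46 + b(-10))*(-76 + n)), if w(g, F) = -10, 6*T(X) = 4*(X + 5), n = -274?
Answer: 854000/3 ≈ 2.8467e+5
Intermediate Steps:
T(X) = 10/3 + 2*X/3 (T(X) = (4*(X + 5))/6 = (4*(5 + X))/6 = (20 + 4*X)/6 = 10/3 + 2*X/3)
b(A) = 2 + A*(10/3 + 2*A/3) (b(A) = 2 + (10/3 + 2*A/3)*A = 2 + A*(10/3 + 2*A/3))
w(2, 5)*((46 + b(-10))*(-76 + n)) = -10*(46 + (2 + (⅔)*(-10)*(5 - 10)))*(-76 - 274) = -10*(46 + (2 + (⅔)*(-10)*(-5)))*(-350) = -10*(46 + (2 + 100/3))*(-350) = -10*(46 + 106/3)*(-350) = -2440*(-350)/3 = -10*(-85400/3) = 854000/3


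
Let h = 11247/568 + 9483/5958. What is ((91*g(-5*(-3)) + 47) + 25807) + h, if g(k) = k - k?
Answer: 14594342491/564024 ≈ 25875.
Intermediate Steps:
g(k) = 0
h = 12065995/564024 (h = 11247*(1/568) + 9483*(1/5958) = 11247/568 + 3161/1986 = 12065995/564024 ≈ 21.393)
((91*g(-5*(-3)) + 47) + 25807) + h = ((91*0 + 47) + 25807) + 12065995/564024 = ((0 + 47) + 25807) + 12065995/564024 = (47 + 25807) + 12065995/564024 = 25854 + 12065995/564024 = 14594342491/564024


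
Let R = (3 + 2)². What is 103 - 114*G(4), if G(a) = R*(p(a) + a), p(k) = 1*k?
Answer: -22697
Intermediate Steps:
p(k) = k
R = 25 (R = 5² = 25)
G(a) = 50*a (G(a) = 25*(a + a) = 25*(2*a) = 50*a)
103 - 114*G(4) = 103 - 5700*4 = 103 - 114*200 = 103 - 22800 = -22697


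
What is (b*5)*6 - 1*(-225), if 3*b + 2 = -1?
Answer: 195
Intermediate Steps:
b = -1 (b = -⅔ + (⅓)*(-1) = -⅔ - ⅓ = -1)
(b*5)*6 - 1*(-225) = -1*5*6 - 1*(-225) = -5*6 + 225 = -30 + 225 = 195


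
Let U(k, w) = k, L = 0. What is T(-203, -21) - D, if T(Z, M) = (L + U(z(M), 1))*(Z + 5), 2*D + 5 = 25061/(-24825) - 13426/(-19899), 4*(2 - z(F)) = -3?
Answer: -178440890437/329328450 ≈ -541.83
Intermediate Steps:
z(F) = 11/4 (z(F) = 2 - 1/4*(-3) = 2 + 3/4 = 11/4)
D = -439225294/164664225 (D = -5/2 + (25061/(-24825) - 13426/(-19899))/2 = -5/2 + (25061*(-1/24825) - 13426*(-1/19899))/2 = -5/2 + (-25061/24825 + 13426/19899)/2 = -5/2 + (1/2)*(-55129463/164664225) = -5/2 - 55129463/329328450 = -439225294/164664225 ≈ -2.6674)
T(Z, M) = 55/4 + 11*Z/4 (T(Z, M) = (0 + 11/4)*(Z + 5) = 11*(5 + Z)/4 = 55/4 + 11*Z/4)
T(-203, -21) - D = (55/4 + (11/4)*(-203)) - 1*(-439225294/164664225) = (55/4 - 2233/4) + 439225294/164664225 = -1089/2 + 439225294/164664225 = -178440890437/329328450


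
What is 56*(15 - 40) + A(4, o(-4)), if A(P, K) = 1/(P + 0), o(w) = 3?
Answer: -5599/4 ≈ -1399.8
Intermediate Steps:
A(P, K) = 1/P
56*(15 - 40) + A(4, o(-4)) = 56*(15 - 40) + 1/4 = 56*(-25) + 1/4 = -1400 + 1/4 = -5599/4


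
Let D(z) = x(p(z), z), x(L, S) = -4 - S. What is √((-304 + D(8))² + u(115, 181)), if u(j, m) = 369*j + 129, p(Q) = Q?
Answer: 2*√35605 ≈ 377.39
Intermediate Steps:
D(z) = -4 - z
u(j, m) = 129 + 369*j
√((-304 + D(8))² + u(115, 181)) = √((-304 + (-4 - 1*8))² + (129 + 369*115)) = √((-304 + (-4 - 8))² + (129 + 42435)) = √((-304 - 12)² + 42564) = √((-316)² + 42564) = √(99856 + 42564) = √142420 = 2*√35605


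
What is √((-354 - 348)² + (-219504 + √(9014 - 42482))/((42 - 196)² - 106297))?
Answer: √(3360754910606868 - 165162*I*√8367)/82581 ≈ 702.0 - 1.5779e-6*I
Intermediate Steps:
√((-354 - 348)² + (-219504 + √(9014 - 42482))/((42 - 196)² - 106297)) = √((-702)² + (-219504 + √(-33468))/((-154)² - 106297)) = √(492804 + (-219504 + 2*I*√8367)/(23716 - 106297)) = √(492804 + (-219504 + 2*I*√8367)/(-82581)) = √(492804 + (-219504 + 2*I*√8367)*(-1/82581)) = √(492804 + (73168/27527 - 2*I*√8367/82581)) = √(13565488876/27527 - 2*I*√8367/82581)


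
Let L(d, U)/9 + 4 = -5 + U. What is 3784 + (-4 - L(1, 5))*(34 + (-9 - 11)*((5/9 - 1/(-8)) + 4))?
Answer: 16888/9 ≈ 1876.4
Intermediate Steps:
L(d, U) = -81 + 9*U (L(d, U) = -36 + 9*(-5 + U) = -36 + (-45 + 9*U) = -81 + 9*U)
3784 + (-4 - L(1, 5))*(34 + (-9 - 11)*((5/9 - 1/(-8)) + 4)) = 3784 + (-4 - (-81 + 9*5))*(34 + (-9 - 11)*((5/9 - 1/(-8)) + 4)) = 3784 + (-4 - (-81 + 45))*(34 - 20*((5*(⅑) - 1*(-⅛)) + 4)) = 3784 + (-4 - 1*(-36))*(34 - 20*((5/9 + ⅛) + 4)) = 3784 + (-4 + 36)*(34 - 20*(49/72 + 4)) = 3784 + 32*(34 - 20*337/72) = 3784 + 32*(34 - 1685/18) = 3784 + 32*(-1073/18) = 3784 - 17168/9 = 16888/9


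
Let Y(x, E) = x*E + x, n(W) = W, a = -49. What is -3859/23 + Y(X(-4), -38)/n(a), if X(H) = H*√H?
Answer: -3859/23 - 296*I/49 ≈ -167.78 - 6.0408*I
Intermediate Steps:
X(H) = H^(3/2)
Y(x, E) = x + E*x (Y(x, E) = E*x + x = x + E*x)
-3859/23 + Y(X(-4), -38)/n(a) = -3859/23 + ((-4)^(3/2)*(1 - 38))/(-49) = -3859*1/23 + (-8*I*(-37))*(-1/49) = -3859/23 + (296*I)*(-1/49) = -3859/23 - 296*I/49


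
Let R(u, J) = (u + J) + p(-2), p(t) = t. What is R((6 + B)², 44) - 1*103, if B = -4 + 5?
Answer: -12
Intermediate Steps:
B = 1
R(u, J) = -2 + J + u (R(u, J) = (u + J) - 2 = (J + u) - 2 = -2 + J + u)
R((6 + B)², 44) - 1*103 = (-2 + 44 + (6 + 1)²) - 1*103 = (-2 + 44 + 7²) - 103 = (-2 + 44 + 49) - 103 = 91 - 103 = -12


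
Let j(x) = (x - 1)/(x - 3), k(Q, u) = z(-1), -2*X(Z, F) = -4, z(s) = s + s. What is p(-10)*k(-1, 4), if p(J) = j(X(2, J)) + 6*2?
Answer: -22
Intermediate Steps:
z(s) = 2*s
X(Z, F) = 2 (X(Z, F) = -1/2*(-4) = 2)
k(Q, u) = -2 (k(Q, u) = 2*(-1) = -2)
j(x) = (-1 + x)/(-3 + x)
p(J) = 11 (p(J) = (-1 + 2)/(-3 + 2) + 6*2 = 1/(-1) + 12 = -1*1 + 12 = -1 + 12 = 11)
p(-10)*k(-1, 4) = 11*(-2) = -22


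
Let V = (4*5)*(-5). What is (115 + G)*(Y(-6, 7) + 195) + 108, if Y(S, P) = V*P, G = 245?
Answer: -181692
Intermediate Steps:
V = -100 (V = 20*(-5) = -100)
Y(S, P) = -100*P
(115 + G)*(Y(-6, 7) + 195) + 108 = (115 + 245)*(-100*7 + 195) + 108 = 360*(-700 + 195) + 108 = 360*(-505) + 108 = -181800 + 108 = -181692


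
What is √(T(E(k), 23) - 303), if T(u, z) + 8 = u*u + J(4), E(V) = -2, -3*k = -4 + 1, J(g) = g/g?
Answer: 3*I*√34 ≈ 17.493*I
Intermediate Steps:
J(g) = 1
k = 1 (k = -(-4 + 1)/3 = -⅓*(-3) = 1)
T(u, z) = -7 + u² (T(u, z) = -8 + (u*u + 1) = -8 + (u² + 1) = -8 + (1 + u²) = -7 + u²)
√(T(E(k), 23) - 303) = √((-7 + (-2)²) - 303) = √((-7 + 4) - 303) = √(-3 - 303) = √(-306) = 3*I*√34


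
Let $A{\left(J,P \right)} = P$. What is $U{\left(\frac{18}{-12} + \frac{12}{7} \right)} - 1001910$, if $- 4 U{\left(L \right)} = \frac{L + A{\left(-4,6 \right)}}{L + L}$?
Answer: $- \frac{8015309}{8} \approx -1.0019 \cdot 10^{6}$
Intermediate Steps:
$U{\left(L \right)} = - \frac{6 + L}{8 L}$ ($U{\left(L \right)} = - \frac{\left(L + 6\right) \frac{1}{L + L}}{4} = - \frac{\left(6 + L\right) \frac{1}{2 L}}{4} = - \frac{\frac{1}{2} \frac{1}{L} \left(6 + L\right)}{4} = - \frac{6 + L}{8 L}$)
$U{\left(\frac{18}{-12} + \frac{12}{7} \right)} - 1001910 = \frac{-6 - \left(\frac{18}{-12} + \frac{12}{7}\right)}{8 \left(\frac{18}{-12} + \frac{12}{7}\right)} - 1001910 = \frac{-6 - \left(18 \left(- \frac{1}{12}\right) + 12 \cdot \frac{1}{7}\right)}{8 \left(18 \left(- \frac{1}{12}\right) + 12 \cdot \frac{1}{7}\right)} - 1001910 = \frac{-6 - \left(- \frac{3}{2} + \frac{12}{7}\right)}{8 \left(- \frac{3}{2} + \frac{12}{7}\right)} - 1001910 = \frac{-6 - \frac{3}{14}}{8 \cdot \frac{3}{14}} - 1001910 = \frac{1}{8} \cdot \frac{14}{3} \left(-6 - \frac{3}{14}\right) - 1001910 = \frac{1}{8} \cdot \frac{14}{3} \left(- \frac{87}{14}\right) - 1001910 = - \frac{29}{8} - 1001910 = - \frac{8015309}{8}$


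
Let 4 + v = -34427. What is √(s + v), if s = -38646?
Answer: I*√73077 ≈ 270.33*I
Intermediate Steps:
v = -34431 (v = -4 - 34427 = -34431)
√(s + v) = √(-38646 - 34431) = √(-73077) = I*√73077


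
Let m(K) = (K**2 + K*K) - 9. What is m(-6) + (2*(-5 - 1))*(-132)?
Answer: 1647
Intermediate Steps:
m(K) = -9 + 2*K**2 (m(K) = (K**2 + K**2) - 9 = 2*K**2 - 9 = -9 + 2*K**2)
m(-6) + (2*(-5 - 1))*(-132) = (-9 + 2*(-6)**2) + (2*(-5 - 1))*(-132) = (-9 + 2*36) + (2*(-6))*(-132) = (-9 + 72) - 12*(-132) = 63 + 1584 = 1647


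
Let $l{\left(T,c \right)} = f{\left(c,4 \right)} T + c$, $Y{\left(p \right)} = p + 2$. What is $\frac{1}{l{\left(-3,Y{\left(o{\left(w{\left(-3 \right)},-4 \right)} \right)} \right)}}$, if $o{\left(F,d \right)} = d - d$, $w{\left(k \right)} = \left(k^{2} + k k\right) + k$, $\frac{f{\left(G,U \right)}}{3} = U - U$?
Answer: $\frac{1}{2} \approx 0.5$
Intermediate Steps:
$f{\left(G,U \right)} = 0$ ($f{\left(G,U \right)} = 3 \left(U - U\right) = 3 \cdot 0 = 0$)
$w{\left(k \right)} = k + 2 k^{2}$ ($w{\left(k \right)} = \left(k^{2} + k^{2}\right) + k = 2 k^{2} + k = k + 2 k^{2}$)
$o{\left(F,d \right)} = 0$
$Y{\left(p \right)} = 2 + p$
$l{\left(T,c \right)} = c$ ($l{\left(T,c \right)} = 0 T + c = 0 + c = c$)
$\frac{1}{l{\left(-3,Y{\left(o{\left(w{\left(-3 \right)},-4 \right)} \right)} \right)}} = \frac{1}{2 + 0} = \frac{1}{2}$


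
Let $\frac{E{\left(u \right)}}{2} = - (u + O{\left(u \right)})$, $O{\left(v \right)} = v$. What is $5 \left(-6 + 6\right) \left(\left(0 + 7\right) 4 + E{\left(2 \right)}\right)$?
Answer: $0$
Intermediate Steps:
$E{\left(u \right)} = - 4 u$ ($E{\left(u \right)} = 2 \left(- (u + u)\right) = 2 \left(- 2 u\right) = - 4 u$)
$5 \left(-6 + 6\right) \left(\left(0 + 7\right) 4 + E{\left(2 \right)}\right) = 5 \left(-6 + 6\right) \left(\left(0 + 7\right) 4 - 8\right) = 5 \cdot 0 \left(7 \cdot 4 - 8\right) = 0 \left(28 - 8\right) = 0 \cdot 20 = 0$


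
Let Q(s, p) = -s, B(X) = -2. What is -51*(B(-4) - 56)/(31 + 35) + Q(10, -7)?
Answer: 383/11 ≈ 34.818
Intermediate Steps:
-51*(B(-4) - 56)/(31 + 35) + Q(10, -7) = -51*(-2 - 56)/(31 + 35) - 1*10 = -(-2958)/66 - 10 = -51*(-29/33) - 10 = 493/11 - 10 = 383/11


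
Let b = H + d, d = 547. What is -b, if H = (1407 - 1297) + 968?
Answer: -1625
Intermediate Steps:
H = 1078 (H = 110 + 968 = 1078)
b = 1625 (b = 1078 + 547 = 1625)
-b = -1*1625 = -1625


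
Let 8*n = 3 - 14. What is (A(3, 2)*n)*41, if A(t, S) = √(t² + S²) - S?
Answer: 451/4 - 451*√13/8 ≈ -90.513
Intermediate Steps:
n = -11/8 (n = (3 - 14)/8 = (⅛)*(-11) = -11/8 ≈ -1.3750)
A(t, S) = √(S² + t²) - S
(A(3, 2)*n)*41 = ((√(2² + 3²) - 1*2)*(-11/8))*41 = ((√(4 + 9) - 2)*(-11/8))*41 = ((√13 - 2)*(-11/8))*41 = ((-2 + √13)*(-11/8))*41 = (11/4 - 11*√13/8)*41 = 451/4 - 451*√13/8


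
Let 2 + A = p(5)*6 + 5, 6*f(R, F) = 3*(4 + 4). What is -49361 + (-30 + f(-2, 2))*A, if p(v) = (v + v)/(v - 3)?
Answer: -50219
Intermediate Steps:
f(R, F) = 4 (f(R, F) = (3*(4 + 4))/6 = (3*8)/6 = (⅙)*24 = 4)
p(v) = 2*v/(-3 + v) (p(v) = (2*v)/(-3 + v) = 2*v/(-3 + v))
A = 33 (A = -2 + ((2*5/(-3 + 5))*6 + 5) = -2 + ((2*5/2)*6 + 5) = -2 + ((2*5*(½))*6 + 5) = -2 + (5*6 + 5) = -2 + (30 + 5) = -2 + 35 = 33)
-49361 + (-30 + f(-2, 2))*A = -49361 + (-30 + 4)*33 = -49361 - 26*33 = -49361 - 858 = -50219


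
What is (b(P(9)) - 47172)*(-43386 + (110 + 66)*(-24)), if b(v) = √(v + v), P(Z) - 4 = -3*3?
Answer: 2245858920 - 47610*I*√10 ≈ 2.2459e+9 - 1.5056e+5*I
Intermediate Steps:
P(Z) = -5 (P(Z) = 4 - 3*3 = 4 - 9 = -5)
b(v) = √2*√v (b(v) = √(2*v) = √2*√v)
(b(P(9)) - 47172)*(-43386 + (110 + 66)*(-24)) = (√2*√(-5) - 47172)*(-43386 + (110 + 66)*(-24)) = (√2*(I*√5) - 47172)*(-43386 + 176*(-24)) = (I*√10 - 47172)*(-43386 - 4224) = (-47172 + I*√10)*(-47610) = 2245858920 - 47610*I*√10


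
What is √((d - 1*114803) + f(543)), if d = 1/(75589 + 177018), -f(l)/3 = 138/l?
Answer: I*√239996016514336039462/45721867 ≈ 338.83*I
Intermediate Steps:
f(l) = -414/l
d = 1/252607 ≈ 3.9587e-6
√((d - 1*114803) + f(543)) = √((1/252607 - 1*114803) - 414/543) = √((1/252607 - 114803) - 414*1/543) = √(-29000041420/252607 - 138/181) = √(-5249042356786/45721867) = I*√239996016514336039462/45721867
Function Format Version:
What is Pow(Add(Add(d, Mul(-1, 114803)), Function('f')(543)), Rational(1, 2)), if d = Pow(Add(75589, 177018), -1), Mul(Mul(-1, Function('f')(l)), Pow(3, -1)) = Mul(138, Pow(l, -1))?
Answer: Mul(Rational(1, 45721867), I, Pow(239996016514336039462, Rational(1, 2))) ≈ Mul(338.83, I)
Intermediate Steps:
Function('f')(l) = Mul(-414, Pow(l, -1)) (Function('f')(l) = Mul(-3, Mul(138, Pow(l, -1))) = Mul(-414, Pow(l, -1)))
d = Rational(1, 252607) (d = Pow(252607, -1) = Rational(1, 252607) ≈ 3.9587e-6)
Pow(Add(Add(d, Mul(-1, 114803)), Function('f')(543)), Rational(1, 2)) = Pow(Add(Add(Rational(1, 252607), Mul(-1, 114803)), Mul(-414, Pow(543, -1))), Rational(1, 2)) = Pow(Add(Add(Rational(1, 252607), -114803), Mul(-414, Rational(1, 543))), Rational(1, 2)) = Pow(Add(Rational(-29000041420, 252607), Rational(-138, 181)), Rational(1, 2)) = Pow(Rational(-5249042356786, 45721867), Rational(1, 2)) = Mul(Rational(1, 45721867), I, Pow(239996016514336039462, Rational(1, 2)))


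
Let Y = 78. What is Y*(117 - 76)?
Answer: 3198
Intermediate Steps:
Y*(117 - 76) = 78*(117 - 76) = 78*41 = 3198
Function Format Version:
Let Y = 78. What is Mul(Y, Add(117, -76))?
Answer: 3198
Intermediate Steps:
Mul(Y, Add(117, -76)) = Mul(78, Add(117, -76)) = Mul(78, 41) = 3198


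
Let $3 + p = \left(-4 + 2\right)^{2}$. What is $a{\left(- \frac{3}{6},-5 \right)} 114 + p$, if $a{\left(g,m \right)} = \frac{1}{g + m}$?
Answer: $- \frac{217}{11} \approx -19.727$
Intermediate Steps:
$p = 1$ ($p = -3 + \left(-4 + 2\right)^{2} = -3 + \left(-2\right)^{2} = -3 + 4 = 1$)
$a{\left(- \frac{3}{6},-5 \right)} 114 + p = \frac{1}{- \frac{3}{6} - 5} \cdot 114 + 1 = \frac{1}{\left(-3\right) \frac{1}{6} - 5} \cdot 114 + 1 = \frac{1}{- \frac{1}{2} - 5} \cdot 114 + 1 = \frac{1}{- \frac{11}{2}} \cdot 114 + 1 = \left(- \frac{2}{11}\right) 114 + 1 = - \frac{228}{11} + 1 = - \frac{217}{11}$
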